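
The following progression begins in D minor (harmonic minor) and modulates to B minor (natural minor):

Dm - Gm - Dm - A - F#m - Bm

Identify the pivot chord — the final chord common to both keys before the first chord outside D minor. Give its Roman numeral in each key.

A — V in D minor, VII in B minor

Chords diatonic to D minor: Dm, Edim, Faug, Gm, A, Bb, C#dim.
Reading the progression, the first chord not in that set is F#m, so the modulation leaves D minor there.
The chord immediately before F#m is A, which is diatonic to both keys: V in D minor and VII in B minor.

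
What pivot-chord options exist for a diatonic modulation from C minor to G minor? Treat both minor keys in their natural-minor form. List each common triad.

Cm, E♭, Gm, B♭

Triads in C minor (natural minor): C minor (i), D diminished (ii°), E♭ major (III), F minor (iv), G minor (v), A♭ major (VI), B♭ major (VII).
Triads in G minor (natural minor): G minor (i), A diminished (ii°), B♭ major (III), C minor (iv), D minor (v), E♭ major (VI), F major (VII).
Shared triads with their functions: C minor (i in C minor, iv in G minor); E♭ major (III in C minor, VI in G minor); G minor (v in C minor, i in G minor); B♭ major (VII in C minor, III in G minor).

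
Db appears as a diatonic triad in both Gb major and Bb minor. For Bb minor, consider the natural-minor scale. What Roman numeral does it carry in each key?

The scale of Gb major is Gb Ab Bb Cb Db Eb F; Db is degree 5, and the triad built there (Db-F-Ab) is major, so it is V.
The scale of Bb minor (natural minor) is Bb C Db Eb F Gb Ab; Db is degree 3, and the triad built there (Db-F-Ab) is major, so it is III.

V in Gb major; III in Bb minor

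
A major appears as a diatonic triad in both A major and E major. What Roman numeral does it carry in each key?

I in A major; IV in E major

The scale of A major is A B C♯ D E F♯ G♯; A is degree 1, and the triad built there (A-C♯-E) is major, so it is I.
The scale of E major is E F♯ G♯ A B C♯ D♯; A is degree 4, and the triad built there (A-C♯-E) is major, so it is IV.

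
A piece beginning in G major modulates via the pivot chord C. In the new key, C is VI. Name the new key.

The numeral VI denotes a major triad on scale degree 6. With C on degree 6, the tonic of the new key is E.
Degree 6 carries a major triad in minor keys, so the destination is E minor.
Check: the diatonic triads of E minor (natural minor) are Em (i), F#dim (ii°), G (III), Am (iv), Bm (v), C (VI), D (VII) — C is indeed VI.

E minor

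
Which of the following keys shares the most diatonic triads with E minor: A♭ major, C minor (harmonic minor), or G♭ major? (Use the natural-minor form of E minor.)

C minor

Triads of E minor (natural minor): Em (i), F♯dim (ii°), G (III), Am (iv), Bm (v), C (VI), D (VII).
A♭ major shares 0: none.
C minor (harmonic minor) shares 1: G.
G♭ major shares 0: none.
The most common triads (1) are shared with C minor.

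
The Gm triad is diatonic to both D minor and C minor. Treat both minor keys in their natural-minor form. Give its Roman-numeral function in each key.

iv in D minor; v in C minor

The scale of D minor (natural minor) is D E F G A Bb C; G is degree 4, and the triad built there (G-Bb-D) is minor, so it is iv.
The scale of C minor (natural minor) is C D Eb F G Ab Bb; G is degree 5, and the triad built there (G-Bb-D) is minor, so it is v.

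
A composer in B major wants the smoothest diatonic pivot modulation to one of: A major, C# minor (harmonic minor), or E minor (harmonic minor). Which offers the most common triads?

Triads of B major: B (I), C#m (ii), D#m (iii), E (IV), F# (V), G#m (vi), A#dim (vii°).
A major shares 2: C#m, E.
C# minor (harmonic minor) shares 1: C#m.
E minor (harmonic minor) shares 1: B.
The most common triads (2) are shared with A major.

A major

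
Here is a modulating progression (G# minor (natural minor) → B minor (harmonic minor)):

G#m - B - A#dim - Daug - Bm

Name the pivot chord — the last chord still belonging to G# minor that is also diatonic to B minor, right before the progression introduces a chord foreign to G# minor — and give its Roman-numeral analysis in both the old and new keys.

A#dim — ii° in G# minor, vii° in B minor

Chords diatonic to G# minor: G#m, A#dim, B, C#m, D#m, E, F#.
Reading the progression, the first chord not in that set is Daug, so the modulation leaves G# minor there.
The chord immediately before Daug is A#dim, which is diatonic to both keys: ii° in G# minor and vii° in B minor.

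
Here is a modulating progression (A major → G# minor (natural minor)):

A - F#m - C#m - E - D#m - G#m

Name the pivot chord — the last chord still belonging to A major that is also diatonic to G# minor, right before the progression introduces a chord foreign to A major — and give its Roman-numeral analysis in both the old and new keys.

E — V in A major, VI in G# minor

Chords diatonic to A major: A, Bm, C#m, D, E, F#m, G#dim.
Reading the progression, the first chord not in that set is D#m, so the modulation leaves A major there.
The chord immediately before D#m is E, which is diatonic to both keys: V in A major and VI in G# minor.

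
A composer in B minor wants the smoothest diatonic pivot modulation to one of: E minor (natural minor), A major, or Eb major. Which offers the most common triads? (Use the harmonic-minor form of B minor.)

E minor

Triads of B minor (harmonic minor): B minor (i), C# diminished (ii°), D augmented (III+), E minor (iv), F# major (V), G major (VI), A# diminished (vii°).
E minor (natural minor) shares 3: Bm, Em, G.
A major shares 1: Bm.
Eb major shares 0: none.
The most common triads (3) are shared with E minor.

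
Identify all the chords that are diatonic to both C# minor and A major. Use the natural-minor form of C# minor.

C#m, E, F#m, A

Triads in C# minor (natural minor): C#m (i), D#dim (ii°), E (III), F#m (iv), G#m (v), A (VI), B (VII).
Triads in A major: A (I), Bm (ii), C#m (iii), D (IV), E (V), F#m (vi), G#dim (vii°).
Shared triads with their functions: C#m (i in C# minor, iii in A major); E (III in C# minor, V in A major); F#m (iv in C# minor, vi in A major); A (VI in C# minor, I in A major).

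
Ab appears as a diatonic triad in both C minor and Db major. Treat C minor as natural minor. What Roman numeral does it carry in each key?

VI in C minor; V in Db major

The scale of C minor (natural minor) is C D Eb F G Ab Bb; Ab is degree 6, and the triad built there (Ab-C-Eb) is major, so it is VI.
The scale of Db major is Db Eb F Gb Ab Bb C; Ab is degree 5, and the triad built there (Ab-C-Eb) is major, so it is V.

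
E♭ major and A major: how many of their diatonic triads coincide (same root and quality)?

Diatonic triads of E♭ major: E♭ (I), Fm (ii), Gm (iii), A♭ (IV), B♭ (V), Cm (vi), Ddim (vii°).
Diatonic triads of A major: A (I), Bm (ii), C♯m (iii), D (IV), E (V), F♯m (vi), G♯dim (vii°).
No triad has the same root and quality in both keys.

0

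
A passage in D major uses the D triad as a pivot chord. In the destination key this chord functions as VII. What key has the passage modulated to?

E minor

The numeral VII denotes a major triad on scale degree 7. With D on degree 7, the tonic of the new key is E.
Degree 7 carries a major triad in natural-minor keys, so the destination is E minor.
Check: the diatonic triads of E minor (natural minor) are Em (i), F#dim (ii°), G (III), Am (iv), Bm (v), C (VI), D (VII) — D is indeed VII.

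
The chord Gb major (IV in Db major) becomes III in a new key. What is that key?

The numeral III denotes a major triad on scale degree 3. With Gb on degree 3, the tonic of the new key is Eb.
Degree 3 carries a major triad in natural-minor keys, so the destination is Eb minor.
Check: the diatonic triads of Eb minor (natural minor) are Ebm (i), Fdim (ii°), Gb (III), Abm (iv), Bbm (v), Cb (VI), Db (VII) — Gb major is indeed III.

Eb minor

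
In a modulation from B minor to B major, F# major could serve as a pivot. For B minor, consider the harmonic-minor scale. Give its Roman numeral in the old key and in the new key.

V in B minor; V in B major

The scale of B minor (harmonic minor) is B C# D E F# G A#; F# is degree 5, and the triad built there (F#-A#-C#) is major, so it is V.
The scale of B major is B C# D# E F# G# A#; F# is degree 5, and the triad built there (F#-A#-C#) is major, so it is V.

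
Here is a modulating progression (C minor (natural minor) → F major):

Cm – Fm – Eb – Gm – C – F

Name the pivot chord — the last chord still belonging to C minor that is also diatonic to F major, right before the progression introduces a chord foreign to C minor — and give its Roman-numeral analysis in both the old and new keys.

Gm — v in C minor, ii in F major

Chords diatonic to C minor: Cm, Ddim, Eb, Fm, Gm, Ab, Bb.
Reading the progression, the first chord not in that set is C, so the modulation leaves C minor there.
The chord immediately before C is Gm, which is diatonic to both keys: v in C minor and ii in F major.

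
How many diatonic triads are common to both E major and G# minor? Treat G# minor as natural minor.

4

Diatonic triads of E major: E major (I), F# minor (ii), G# minor (iii), A major (IV), B major (V), C# minor (vi), D# diminished (vii°).
Diatonic triads of G# minor (natural minor): G# minor (i), A# diminished (ii°), B major (III), C# minor (iv), D# minor (v), E major (VI), F# major (VII).
Matching root and quality in both lists: E major, G# minor, B major, C# minor.
That gives 4 common triads.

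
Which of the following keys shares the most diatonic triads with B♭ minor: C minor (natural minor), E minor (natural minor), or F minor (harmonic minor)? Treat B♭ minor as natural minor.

F minor

Triads of B♭ minor (natural minor): B♭m (i), Cdim (ii°), D♭ (III), E♭m (iv), Fm (v), G♭ (VI), A♭ (VII).
C minor (natural minor) shares 2: Fm, A♭.
E minor (natural minor) shares 0: none.
F minor (harmonic minor) shares 3: B♭m, D♭, Fm.
The most common triads (3) are shared with F minor.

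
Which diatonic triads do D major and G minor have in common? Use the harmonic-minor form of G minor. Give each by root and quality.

D

Triads in D major: D (I), Em (ii), F♯m (iii), G (IV), A (V), Bm (vi), C♯dim (vii°).
Triads in G minor (harmonic minor): Gm (i), Adim (ii°), B♭aug (III+), Cm (iv), D (V), E♭ (VI), F♯dim (vii°).
Shared triads with their functions: D (I in D major, V in G minor).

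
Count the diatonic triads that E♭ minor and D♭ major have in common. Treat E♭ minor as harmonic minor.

Diatonic triads of E♭ minor (harmonic minor): E♭ minor (i), F diminished (ii°), G♭ augmented (III+), A♭ minor (iv), B♭ major (V), C♭ major (VI), D diminished (vii°).
Diatonic triads of D♭ major: D♭ major (I), E♭ minor (ii), F minor (iii), G♭ major (IV), A♭ major (V), B♭ minor (vi), C diminished (vii°).
Matching root and quality in both lists: E♭ minor.
That gives 1 common triad.

1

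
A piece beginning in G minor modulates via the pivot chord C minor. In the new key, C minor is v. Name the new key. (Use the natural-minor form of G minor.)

The numeral v denotes a minor triad on scale degree 5. With C on degree 5, the tonic of the new key is F.
Degree 5 carries a minor triad in natural-minor keys, so the destination is F minor.
Check: the diatonic triads of F minor (natural minor) are Fm (i), Gdim (ii°), Ab (III), Bbm (iv), Cm (v), Db (VI), Eb (VII) — C minor is indeed v.

F minor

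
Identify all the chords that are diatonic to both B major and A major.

C#m, E

Triads in B major: B major (I), C# minor (ii), D# minor (iii), E major (IV), F# major (V), G# minor (vi), A# diminished (vii°).
Triads in A major: A major (I), B minor (ii), C# minor (iii), D major (IV), E major (V), F# minor (vi), G# diminished (vii°).
Shared triads with their functions: C# minor (ii in B major, iii in A major); E major (IV in B major, V in A major).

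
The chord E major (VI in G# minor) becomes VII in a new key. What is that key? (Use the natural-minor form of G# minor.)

F# minor

The numeral VII denotes a major triad on scale degree 7. With E on degree 7, the tonic of the new key is F#.
Degree 7 carries a major triad in natural-minor keys, so the destination is F# minor.
Check: the diatonic triads of F# minor (natural minor) are F#m (i), G#dim (ii°), A (III), Bm (iv), C#m (v), D (VI), E (VII) — E major is indeed VII.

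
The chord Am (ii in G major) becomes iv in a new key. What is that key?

The numeral iv denotes a minor triad on scale degree 4. With A on degree 4, the tonic of the new key is E.
Degree 4 carries a minor triad in minor keys, so the destination is E minor.
Check: the diatonic triads of E minor (natural minor) are Em (i), F#dim (ii°), G (III), Am (iv), Bm (v), C (VI), D (VII) — Am is indeed iv.

E minor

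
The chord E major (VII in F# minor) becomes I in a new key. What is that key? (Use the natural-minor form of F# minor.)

E major

The numeral I denotes a major triad on scale degree 1. With E on degree 1, the tonic of the new key is E.
Degree 1 carries a major triad in major keys, so the destination is E major.
Check: the diatonic triads of E major are E (I), F#m (ii), G#m (iii), A (IV), B (V), C#m (vi), D#dim (vii°) — E major is indeed I.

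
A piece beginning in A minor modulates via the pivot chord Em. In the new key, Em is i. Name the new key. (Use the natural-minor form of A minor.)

E minor

The numeral i denotes a minor triad on scale degree 1. With E on degree 1, the tonic of the new key is E.
Degree 1 carries a minor triad in minor keys, so the destination is E minor.
Check: the diatonic triads of E minor (natural minor) are Em (i), F#dim (ii°), G (III), Am (iv), Bm (v), C (VI), D (VII) — Em is indeed i.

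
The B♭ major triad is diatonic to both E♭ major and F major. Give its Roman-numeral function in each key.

The scale of E♭ major is E♭ F G A♭ B♭ C D; B♭ is degree 5, and the triad built there (B♭-D-F) is major, so it is V.
The scale of F major is F G A B♭ C D E; B♭ is degree 4, and the triad built there (B♭-D-F) is major, so it is IV.

V in E♭ major; IV in F major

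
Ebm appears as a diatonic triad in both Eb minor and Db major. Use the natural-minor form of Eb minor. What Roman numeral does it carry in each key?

i in Eb minor; ii in Db major

The scale of Eb minor (natural minor) is Eb F Gb Ab Bb Cb Db; Eb is degree 1, and the triad built there (Eb-Gb-Bb) is minor, so it is i.
The scale of Db major is Db Eb F Gb Ab Bb C; Eb is degree 2, and the triad built there (Eb-Gb-Bb) is minor, so it is ii.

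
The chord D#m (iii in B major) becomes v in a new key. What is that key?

The numeral v denotes a minor triad on scale degree 5. With D# on degree 5, the tonic of the new key is G#.
Degree 5 carries a minor triad in natural-minor keys, so the destination is G# minor.
Check: the diatonic triads of G# minor (natural minor) are G#m (i), A#dim (ii°), B (III), C#m (iv), D#m (v), E (VI), F# (VII) — D#m is indeed v.

G# minor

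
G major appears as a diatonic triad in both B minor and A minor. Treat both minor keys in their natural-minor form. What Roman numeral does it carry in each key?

The scale of B minor (natural minor) is B C# D E F# G A; G is degree 6, and the triad built there (G-B-D) is major, so it is VI.
The scale of A minor (natural minor) is A B C D E F G; G is degree 7, and the triad built there (G-B-D) is major, so it is VII.

VI in B minor; VII in A minor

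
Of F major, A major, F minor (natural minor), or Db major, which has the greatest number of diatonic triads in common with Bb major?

F major

Triads of Bb major: Bb (I), Cm (ii), Dm (iii), Eb (IV), F (V), Gm (vi), Adim (vii°).
F major shares 4: Bb, Dm, F, Gm.
A major shares 0: none.
F minor (natural minor) shares 2: Cm, Eb.
Db major shares 0: none.
The most common triads (4) are shared with F major.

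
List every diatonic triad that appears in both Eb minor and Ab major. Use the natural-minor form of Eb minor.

Triads in Eb minor (natural minor): Ebm (i), Fdim (ii°), Gb (III), Abm (iv), Bbm (v), Cb (VI), Db (VII).
Triads in Ab major: Ab (I), Bbm (ii), Cm (iii), Db (IV), Eb (V), Fm (vi), Gdim (vii°).
Shared triads with their functions: Bbm (v in Eb minor, ii in Ab major); Db (VII in Eb minor, IV in Ab major).

Bbm, Db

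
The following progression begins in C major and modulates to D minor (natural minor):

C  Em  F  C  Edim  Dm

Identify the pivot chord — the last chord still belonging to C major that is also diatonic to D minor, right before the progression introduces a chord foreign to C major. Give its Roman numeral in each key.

Chords diatonic to C major: C, Dm, Em, F, G, Am, Bdim.
Reading the progression, the first chord not in that set is Edim, so the modulation leaves C major there.
The chord immediately before Edim is C, which is diatonic to both keys: I in C major and VII in D minor.

C — I in C major, VII in D minor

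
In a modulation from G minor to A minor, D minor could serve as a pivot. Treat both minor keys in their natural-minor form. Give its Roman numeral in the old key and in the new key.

v in G minor; iv in A minor

The scale of G minor (natural minor) is G A B♭ C D E♭ F; D is degree 5, and the triad built there (D-F-A) is minor, so it is v.
The scale of A minor (natural minor) is A B C D E F G; D is degree 4, and the triad built there (D-F-A) is minor, so it is iv.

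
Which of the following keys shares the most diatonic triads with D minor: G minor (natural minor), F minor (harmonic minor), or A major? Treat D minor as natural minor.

G minor

Triads of D minor (natural minor): Dm (i), Edim (ii°), F (III), Gm (iv), Am (v), Bb (VI), C (VII).
G minor (natural minor) shares 4: Dm, F, Gm, Bb.
F minor (harmonic minor) shares 2: Edim, C.
A major shares 0: none.
The most common triads (4) are shared with G minor.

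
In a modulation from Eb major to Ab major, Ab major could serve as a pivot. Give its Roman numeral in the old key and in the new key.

IV in Eb major; I in Ab major

The scale of Eb major is Eb F G Ab Bb C D; Ab is degree 4, and the triad built there (Ab-C-Eb) is major, so it is IV.
The scale of Ab major is Ab Bb C Db Eb F G; Ab is degree 1, and the triad built there (Ab-C-Eb) is major, so it is I.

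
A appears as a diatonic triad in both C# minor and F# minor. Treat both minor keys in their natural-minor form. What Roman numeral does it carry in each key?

The scale of C# minor (natural minor) is C# D# E F# G# A B; A is degree 6, and the triad built there (A-C#-E) is major, so it is VI.
The scale of F# minor (natural minor) is F# G# A B C# D E; A is degree 3, and the triad built there (A-C#-E) is major, so it is III.

VI in C# minor; III in F# minor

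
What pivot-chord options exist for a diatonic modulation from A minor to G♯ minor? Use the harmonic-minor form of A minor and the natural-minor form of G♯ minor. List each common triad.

Triads in A minor (harmonic minor): A minor (i), B diminished (ii°), C augmented (III+), D minor (iv), E major (V), F major (VI), G♯ diminished (vii°).
Triads in G♯ minor (natural minor): G♯ minor (i), A♯ diminished (ii°), B major (III), C♯ minor (iv), D♯ minor (v), E major (VI), F♯ major (VII).
Shared triads with their functions: E major (V in A minor, VI in G♯ minor).

E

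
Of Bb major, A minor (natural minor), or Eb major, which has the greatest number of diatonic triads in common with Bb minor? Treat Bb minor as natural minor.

Triads of Bb minor (natural minor): Bbm (i), Cdim (ii°), Db (III), Ebm (iv), Fm (v), Gb (VI), Ab (VII).
Bb major shares 0: none.
A minor (natural minor) shares 0: none.
Eb major shares 2: Fm, Ab.
The most common triads (2) are shared with Eb major.

Eb major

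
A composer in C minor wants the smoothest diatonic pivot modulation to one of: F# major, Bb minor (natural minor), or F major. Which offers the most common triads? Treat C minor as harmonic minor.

Bb minor

Triads of C minor (harmonic minor): C minor (i), D diminished (ii°), Eb augmented (III+), F minor (iv), G major (V), Ab major (VI), B diminished (vii°).
F# major shares 0: none.
Bb minor (natural minor) shares 2: Fm, Ab.
F major shares 0: none.
The most common triads (2) are shared with Bb minor.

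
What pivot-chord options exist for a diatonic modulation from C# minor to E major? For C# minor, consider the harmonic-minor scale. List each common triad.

C#m, D#dim, F#m, A

Triads in C# minor (harmonic minor): C# minor (i), D# diminished (ii°), E augmented (III+), F# minor (iv), G# major (V), A major (VI), B# diminished (vii°).
Triads in E major: E major (I), F# minor (ii), G# minor (iii), A major (IV), B major (V), C# minor (vi), D# diminished (vii°).
Shared triads with their functions: C# minor (i in C# minor, vi in E major); D# diminished (ii° in C# minor, vii° in E major); F# minor (iv in C# minor, ii in E major); A major (VI in C# minor, IV in E major).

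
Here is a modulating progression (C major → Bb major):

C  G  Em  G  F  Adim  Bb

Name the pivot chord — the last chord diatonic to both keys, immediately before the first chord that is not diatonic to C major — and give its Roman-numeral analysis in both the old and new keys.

Chords diatonic to C major: C, Dm, Em, F, G, Am, Bdim.
Reading the progression, the first chord not in that set is Adim, so the modulation leaves C major there.
The chord immediately before Adim is F, which is diatonic to both keys: IV in C major and V in Bb major.

F — IV in C major, V in Bb major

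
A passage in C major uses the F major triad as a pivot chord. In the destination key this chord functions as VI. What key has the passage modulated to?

The numeral VI denotes a major triad on scale degree 6. With F on degree 6, the tonic of the new key is A.
Degree 6 carries a major triad in minor keys, so the destination is A minor.
Check: the diatonic triads of A minor (natural minor) are Am (i), Bdim (ii°), C (III), Dm (iv), Em (v), F (VI), G (VII) — F major is indeed VI.

A minor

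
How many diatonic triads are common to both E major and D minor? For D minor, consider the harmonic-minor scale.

1

Diatonic triads of E major: E (I), F#m (ii), G#m (iii), A (IV), B (V), C#m (vi), D#dim (vii°).
Diatonic triads of D minor (harmonic minor): Dm (i), Edim (ii°), Faug (III+), Gm (iv), A (V), Bb (VI), C#dim (vii°).
Matching root and quality in both lists: A.
That gives 1 common triad.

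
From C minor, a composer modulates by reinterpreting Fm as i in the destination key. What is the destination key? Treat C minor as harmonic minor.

The numeral i denotes a minor triad on scale degree 1. With F on degree 1, the tonic of the new key is F.
Degree 1 carries a minor triad in minor keys, so the destination is F minor.
Check: the diatonic triads of F minor (natural minor) are Fm (i), Gdim (ii°), Ab (III), Bbm (iv), Cm (v), Db (VI), Eb (VII) — Fm is indeed i.

F minor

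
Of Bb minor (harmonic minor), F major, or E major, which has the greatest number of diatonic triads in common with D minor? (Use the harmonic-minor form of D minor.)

Triads of D minor (harmonic minor): D minor (i), E diminished (ii°), F augmented (III+), G minor (iv), A major (V), Bb major (VI), C# diminished (vii°).
Bb minor (harmonic minor) shares 0: none.
F major shares 4: Dm, Edim, Gm, Bb.
E major shares 1: A.
The most common triads (4) are shared with F major.

F major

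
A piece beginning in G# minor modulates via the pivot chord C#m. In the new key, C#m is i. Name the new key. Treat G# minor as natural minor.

The numeral i denotes a minor triad on scale degree 1. With C# on degree 1, the tonic of the new key is C#.
Degree 1 carries a minor triad in minor keys, so the destination is C# minor.
Check: the diatonic triads of C# minor (natural minor) are C#m (i), D#dim (ii°), E (III), F#m (iv), G#m (v), A (VI), B (VII) — C#m is indeed i.

C# minor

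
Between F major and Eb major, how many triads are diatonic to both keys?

Diatonic triads of F major: F (I), Gm (ii), Am (iii), Bb (IV), C (V), Dm (vi), Edim (vii°).
Diatonic triads of Eb major: Eb (I), Fm (ii), Gm (iii), Ab (IV), Bb (V), Cm (vi), Ddim (vii°).
Matching root and quality in both lists: Gm, Bb.
That gives 2 common triads.

2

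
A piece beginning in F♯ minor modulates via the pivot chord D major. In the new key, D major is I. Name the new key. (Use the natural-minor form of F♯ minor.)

The numeral I denotes a major triad on scale degree 1. With D on degree 1, the tonic of the new key is D.
Degree 1 carries a major triad in major keys, so the destination is D major.
Check: the diatonic triads of D major are D (I), Em (ii), F♯m (iii), G (IV), A (V), Bm (vi), C♯dim (vii°) — D major is indeed I.

D major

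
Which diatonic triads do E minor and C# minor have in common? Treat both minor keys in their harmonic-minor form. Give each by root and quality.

Triads in E minor (harmonic minor): E minor (i), F# diminished (ii°), G augmented (III+), A minor (iv), B major (V), C major (VI), D# diminished (vii°).
Triads in C# minor (harmonic minor): C# minor (i), D# diminished (ii°), E augmented (III+), F# minor (iv), G# major (V), A major (VI), B# diminished (vii°).
Shared triads with their functions: D# diminished (vii° in E minor, ii° in C# minor).

D#dim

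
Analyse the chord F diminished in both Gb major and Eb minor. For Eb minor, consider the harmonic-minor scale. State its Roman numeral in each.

The scale of Gb major is Gb Ab Bb Cb Db Eb F; F is degree 7, and the triad built there (F-Ab-Cb) is diminished, so it is vii°.
The scale of Eb minor (harmonic minor) is Eb F Gb Ab Bb Cb D; F is degree 2, and the triad built there (F-Ab-Cb) is diminished, so it is ii°.

vii° in Gb major; ii° in Eb minor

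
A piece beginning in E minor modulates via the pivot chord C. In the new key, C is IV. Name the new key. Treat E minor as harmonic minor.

G major

The numeral IV denotes a major triad on scale degree 4. With C on degree 4, the tonic of the new key is G.
Degree 4 carries a major triad in major keys, so the destination is G major.
Check: the diatonic triads of G major are G (I), Am (ii), Bm (iii), C (IV), D (V), Em (vi), F#dim (vii°) — C is indeed IV.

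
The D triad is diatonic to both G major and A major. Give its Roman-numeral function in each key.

The scale of G major is G A B C D E F#; D is degree 5, and the triad built there (D-F#-A) is major, so it is V.
The scale of A major is A B C# D E F# G#; D is degree 4, and the triad built there (D-F#-A) is major, so it is IV.

V in G major; IV in A major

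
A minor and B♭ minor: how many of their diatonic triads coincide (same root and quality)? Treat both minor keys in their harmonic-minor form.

1

Diatonic triads of A minor (harmonic minor): A minor (i), B diminished (ii°), C augmented (III+), D minor (iv), E major (V), F major (VI), G♯ diminished (vii°).
Diatonic triads of B♭ minor (harmonic minor): B♭ minor (i), C diminished (ii°), D♭ augmented (III+), E♭ minor (iv), F major (V), G♭ major (VI), A diminished (vii°).
Matching root and quality in both lists: F major.
That gives 1 common triad.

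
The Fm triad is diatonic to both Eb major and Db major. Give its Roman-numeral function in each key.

ii in Eb major; iii in Db major

The scale of Eb major is Eb F G Ab Bb C D; F is degree 2, and the triad built there (F-Ab-C) is minor, so it is ii.
The scale of Db major is Db Eb F Gb Ab Bb C; F is degree 3, and the triad built there (F-Ab-C) is minor, so it is iii.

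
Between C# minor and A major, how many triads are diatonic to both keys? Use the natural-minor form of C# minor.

4

Diatonic triads of C# minor (natural minor): C# minor (i), D# diminished (ii°), E major (III), F# minor (iv), G# minor (v), A major (VI), B major (VII).
Diatonic triads of A major: A major (I), B minor (ii), C# minor (iii), D major (IV), E major (V), F# minor (vi), G# diminished (vii°).
Matching root and quality in both lists: C# minor, E major, F# minor, A major.
That gives 4 common triads.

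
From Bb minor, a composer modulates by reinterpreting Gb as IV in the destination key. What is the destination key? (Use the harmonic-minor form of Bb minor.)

Db major

The numeral IV denotes a major triad on scale degree 4. With Gb on degree 4, the tonic of the new key is Db.
Degree 4 carries a major triad in major keys, so the destination is Db major.
Check: the diatonic triads of Db major are Db (I), Ebm (ii), Fm (iii), Gb (IV), Ab (V), Bbm (vi), Cdim (vii°) — Gb is indeed IV.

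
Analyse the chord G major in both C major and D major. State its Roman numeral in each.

V in C major; IV in D major

The scale of C major is C D E F G A B; G is degree 5, and the triad built there (G-B-D) is major, so it is V.
The scale of D major is D E F♯ G A B C♯; G is degree 4, and the triad built there (G-B-D) is major, so it is IV.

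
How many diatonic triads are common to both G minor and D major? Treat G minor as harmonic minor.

1

Diatonic triads of G minor (harmonic minor): Gm (i), Adim (ii°), B♭aug (III+), Cm (iv), D (V), E♭ (VI), F♯dim (vii°).
Diatonic triads of D major: D (I), Em (ii), F♯m (iii), G (IV), A (V), Bm (vi), C♯dim (vii°).
Matching root and quality in both lists: D.
That gives 1 common triad.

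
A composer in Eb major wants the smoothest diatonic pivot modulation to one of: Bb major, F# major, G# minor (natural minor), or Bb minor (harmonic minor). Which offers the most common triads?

Triads of Eb major: Eb (I), Fm (ii), Gm (iii), Ab (IV), Bb (V), Cm (vi), Ddim (vii°).
Bb major shares 4: Eb, Gm, Bb, Cm.
F# major shares 0: none.
G# minor (natural minor) shares 0: none.
Bb minor (harmonic minor) shares 0: none.
The most common triads (4) are shared with Bb major.

Bb major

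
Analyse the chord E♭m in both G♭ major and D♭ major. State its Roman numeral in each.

vi in G♭ major; ii in D♭ major

The scale of G♭ major is G♭ A♭ B♭ C♭ D♭ E♭ F; E♭ is degree 6, and the triad built there (E♭-G♭-B♭) is minor, so it is vi.
The scale of D♭ major is D♭ E♭ F G♭ A♭ B♭ C; E♭ is degree 2, and the triad built there (E♭-G♭-B♭) is minor, so it is ii.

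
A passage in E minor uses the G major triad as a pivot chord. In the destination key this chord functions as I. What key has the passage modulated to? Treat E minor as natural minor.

G major

The numeral I denotes a major triad on scale degree 1. With G on degree 1, the tonic of the new key is G.
Degree 1 carries a major triad in major keys, so the destination is G major.
Check: the diatonic triads of G major are G (I), Am (ii), Bm (iii), C (IV), D (V), Em (vi), F#dim (vii°) — G major is indeed I.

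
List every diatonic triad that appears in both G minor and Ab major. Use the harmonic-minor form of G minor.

Cm, Eb

Triads in G minor (harmonic minor): Gm (i), Adim (ii°), Bbaug (III+), Cm (iv), D (V), Eb (VI), F#dim (vii°).
Triads in Ab major: Ab (I), Bbm (ii), Cm (iii), Db (IV), Eb (V), Fm (vi), Gdim (vii°).
Shared triads with their functions: Cm (iv in G minor, iii in Ab major); Eb (VI in G minor, V in Ab major).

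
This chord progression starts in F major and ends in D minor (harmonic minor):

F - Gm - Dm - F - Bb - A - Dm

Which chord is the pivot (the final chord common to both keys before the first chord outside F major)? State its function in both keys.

Chords diatonic to F major: F, Gm, Am, Bb, C, Dm, Edim.
Reading the progression, the first chord not in that set is A, so the modulation leaves F major there.
The chord immediately before A is Bb, which is diatonic to both keys: IV in F major and VI in D minor.

Bb — IV in F major, VI in D minor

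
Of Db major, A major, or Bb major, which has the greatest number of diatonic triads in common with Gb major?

Db major

Triads of Gb major: Gb (I), Abm (ii), Bbm (iii), Cb (IV), Db (V), Ebm (vi), Fdim (vii°).
Db major shares 4: Gb, Bbm, Db, Ebm.
A major shares 0: none.
Bb major shares 0: none.
The most common triads (4) are shared with Db major.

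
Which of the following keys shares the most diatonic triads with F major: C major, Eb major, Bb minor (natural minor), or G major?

Triads of F major: F major (I), G minor (ii), A minor (iii), Bb major (IV), C major (V), D minor (vi), E diminished (vii°).
C major shares 4: F, Am, C, Dm.
Eb major shares 2: Gm, Bb.
Bb minor (natural minor) shares 0: none.
G major shares 2: Am, C.
The most common triads (4) are shared with C major.

C major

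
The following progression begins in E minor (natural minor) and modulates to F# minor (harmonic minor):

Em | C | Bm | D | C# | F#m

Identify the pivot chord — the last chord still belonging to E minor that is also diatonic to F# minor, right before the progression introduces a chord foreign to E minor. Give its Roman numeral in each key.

Chords diatonic to E minor: Em, F#dim, G, Am, Bm, C, D.
Reading the progression, the first chord not in that set is C#, so the modulation leaves E minor there.
The chord immediately before C# is D, which is diatonic to both keys: VII in E minor and VI in F# minor.

D — VII in E minor, VI in F# minor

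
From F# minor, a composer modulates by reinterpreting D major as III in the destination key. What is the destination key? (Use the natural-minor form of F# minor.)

The numeral III denotes a major triad on scale degree 3. With D on degree 3, the tonic of the new key is B.
Degree 3 carries a major triad in natural-minor keys, so the destination is B minor.
Check: the diatonic triads of B minor (natural minor) are Bm (i), C#dim (ii°), D (III), Em (iv), F#m (v), G (VI), A (VII) — D major is indeed III.

B minor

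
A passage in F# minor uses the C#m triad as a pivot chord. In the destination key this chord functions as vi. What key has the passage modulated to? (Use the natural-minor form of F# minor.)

E major

The numeral vi denotes a minor triad on scale degree 6. With C# on degree 6, the tonic of the new key is E.
Degree 6 carries a minor triad in major keys, so the destination is E major.
Check: the diatonic triads of E major are E (I), F#m (ii), G#m (iii), A (IV), B (V), C#m (vi), D#dim (vii°) — C#m is indeed vi.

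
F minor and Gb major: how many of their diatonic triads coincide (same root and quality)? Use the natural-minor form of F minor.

2

Diatonic triads of F minor (natural minor): Fm (i), Gdim (ii°), Ab (III), Bbm (iv), Cm (v), Db (VI), Eb (VII).
Diatonic triads of Gb major: Gb (I), Abm (ii), Bbm (iii), Cb (IV), Db (V), Ebm (vi), Fdim (vii°).
Matching root and quality in both lists: Bbm, Db.
That gives 2 common triads.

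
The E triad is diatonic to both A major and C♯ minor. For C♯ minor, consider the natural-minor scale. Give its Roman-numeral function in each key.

V in A major; III in C♯ minor

The scale of A major is A B C♯ D E F♯ G♯; E is degree 5, and the triad built there (E-G♯-B) is major, so it is V.
The scale of C♯ minor (natural minor) is C♯ D♯ E F♯ G♯ A B; E is degree 3, and the triad built there (E-G♯-B) is major, so it is III.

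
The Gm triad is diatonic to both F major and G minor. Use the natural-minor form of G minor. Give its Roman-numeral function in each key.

ii in F major; i in G minor

The scale of F major is F G A Bb C D E; G is degree 2, and the triad built there (G-Bb-D) is minor, so it is ii.
The scale of G minor (natural minor) is G A Bb C D Eb F; G is degree 1, and the triad built there (G-Bb-D) is minor, so it is i.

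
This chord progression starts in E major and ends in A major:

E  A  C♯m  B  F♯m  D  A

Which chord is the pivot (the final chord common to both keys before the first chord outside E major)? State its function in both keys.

Chords diatonic to E major: E, F♯m, G♯m, A, B, C♯m, D♯dim.
Reading the progression, the first chord not in that set is D, so the modulation leaves E major there.
The chord immediately before D is F♯m, which is diatonic to both keys: ii in E major and vi in A major.

F♯m — ii in E major, vi in A major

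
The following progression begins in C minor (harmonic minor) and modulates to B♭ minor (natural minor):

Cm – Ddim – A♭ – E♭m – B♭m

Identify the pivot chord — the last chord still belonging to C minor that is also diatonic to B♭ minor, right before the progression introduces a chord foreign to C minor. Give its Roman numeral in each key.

Chords diatonic to C minor: Cm, Ddim, E♭aug, Fm, G, A♭, Bdim.
Reading the progression, the first chord not in that set is E♭m, so the modulation leaves C minor there.
The chord immediately before E♭m is A♭, which is diatonic to both keys: VI in C minor and VII in B♭ minor.

A♭ — VI in C minor, VII in B♭ minor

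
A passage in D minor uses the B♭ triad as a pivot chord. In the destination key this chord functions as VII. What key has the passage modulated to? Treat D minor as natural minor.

C minor

The numeral VII denotes a major triad on scale degree 7. With B♭ on degree 7, the tonic of the new key is C.
Degree 7 carries a major triad in natural-minor keys, so the destination is C minor.
Check: the diatonic triads of C minor (natural minor) are Cm (i), Ddim (ii°), E♭ (III), Fm (iv), Gm (v), A♭ (VI), B♭ (VII) — B♭ is indeed VII.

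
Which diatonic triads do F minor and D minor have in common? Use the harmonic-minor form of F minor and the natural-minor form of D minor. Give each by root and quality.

C, Edim

Triads in F minor (harmonic minor): F minor (i), G diminished (ii°), A♭ augmented (III+), B♭ minor (iv), C major (V), D♭ major (VI), E diminished (vii°).
Triads in D minor (natural minor): D minor (i), E diminished (ii°), F major (III), G minor (iv), A minor (v), B♭ major (VI), C major (VII).
Shared triads with their functions: C major (V in F minor, VII in D minor); E diminished (vii° in F minor, ii° in D minor).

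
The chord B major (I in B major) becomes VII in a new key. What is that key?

The numeral VII denotes a major triad on scale degree 7. With B on degree 7, the tonic of the new key is C#.
Degree 7 carries a major triad in natural-minor keys, so the destination is C# minor.
Check: the diatonic triads of C# minor (natural minor) are C#m (i), D#dim (ii°), E (III), F#m (iv), G#m (v), A (VI), B (VII) — B major is indeed VII.

C# minor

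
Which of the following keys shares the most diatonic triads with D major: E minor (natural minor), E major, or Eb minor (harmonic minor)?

E minor

Triads of D major: D major (I), E minor (ii), F# minor (iii), G major (IV), A major (V), B minor (vi), C# diminished (vii°).
E minor (natural minor) shares 4: D, Em, G, Bm.
E major shares 2: F#m, A.
Eb minor (harmonic minor) shares 0: none.
The most common triads (4) are shared with E minor.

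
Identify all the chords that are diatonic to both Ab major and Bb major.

Cm, Eb

Triads in Ab major: Ab major (I), Bb minor (ii), C minor (iii), Db major (IV), Eb major (V), F minor (vi), G diminished (vii°).
Triads in Bb major: Bb major (I), C minor (ii), D minor (iii), Eb major (IV), F major (V), G minor (vi), A diminished (vii°).
Shared triads with their functions: C minor (iii in Ab major, ii in Bb major); Eb major (V in Ab major, IV in Bb major).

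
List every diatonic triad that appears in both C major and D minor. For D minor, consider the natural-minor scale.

C, Dm, F, Am

Triads in C major: C major (I), D minor (ii), E minor (iii), F major (IV), G major (V), A minor (vi), B diminished (vii°).
Triads in D minor (natural minor): D minor (i), E diminished (ii°), F major (III), G minor (iv), A minor (v), Bb major (VI), C major (VII).
Shared triads with their functions: C major (I in C major, VII in D minor); D minor (ii in C major, i in D minor); F major (IV in C major, III in D minor); A minor (vi in C major, v in D minor).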